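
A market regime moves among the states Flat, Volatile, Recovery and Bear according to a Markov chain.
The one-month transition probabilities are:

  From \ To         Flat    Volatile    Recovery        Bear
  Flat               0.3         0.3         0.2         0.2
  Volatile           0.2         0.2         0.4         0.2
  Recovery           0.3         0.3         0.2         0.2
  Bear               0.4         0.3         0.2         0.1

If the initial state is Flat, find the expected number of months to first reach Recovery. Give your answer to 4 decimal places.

Let t(s) be the expected number of months to first reach Recovery from state s, with t(Recovery) = 0. Conditioning on the first month:
t(Flat) = 1 + 0.3·t(Flat) + 0.3·t(Volatile) + 0.2·t(Bear)
t(Volatile) = 1 + 0.2·t(Flat) + 0.2·t(Volatile) + 0.2·t(Bear)
t(Bear) = 1 + 0.4·t(Flat) + 0.3·t(Volatile) + 0.1·t(Bear)
Solving: t(Flat) = 3.9286, t(Volatile) = 3.2143, t(Bear) = 3.9286.
Expected months from Flat to Recovery: 3.9286.

3.9286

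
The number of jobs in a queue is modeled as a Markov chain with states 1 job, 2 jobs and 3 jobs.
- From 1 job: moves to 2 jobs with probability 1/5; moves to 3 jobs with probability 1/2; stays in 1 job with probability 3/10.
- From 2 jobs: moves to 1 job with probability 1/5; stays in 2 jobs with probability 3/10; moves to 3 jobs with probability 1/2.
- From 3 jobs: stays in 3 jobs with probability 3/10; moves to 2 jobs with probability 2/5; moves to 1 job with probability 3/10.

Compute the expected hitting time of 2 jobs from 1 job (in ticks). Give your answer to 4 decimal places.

Let t(s) be the expected number of ticks to first reach 2 jobs from state s, with t(2 jobs) = 0. Conditioning on the first tick:
t(1 job) = 1 + 0.3·t(1 job) + 0.5·t(3 jobs)
t(3 jobs) = 1 + 0.3·t(1 job) + 0.3·t(3 jobs)
Solving: t(1 job) = 3.5294, t(3 jobs) = 2.9412.
Expected ticks from 1 job to 2 jobs: 3.5294.

3.5294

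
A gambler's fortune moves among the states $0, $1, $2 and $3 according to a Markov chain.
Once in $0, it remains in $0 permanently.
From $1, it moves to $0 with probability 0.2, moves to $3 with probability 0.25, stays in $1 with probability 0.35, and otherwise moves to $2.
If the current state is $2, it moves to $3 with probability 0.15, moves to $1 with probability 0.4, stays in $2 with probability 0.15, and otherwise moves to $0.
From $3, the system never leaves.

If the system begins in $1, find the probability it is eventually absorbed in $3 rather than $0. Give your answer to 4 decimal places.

0.5132

Let h(s) be the probability of absorption at $3 starting from transient state s. Then h($3) = 1 and h($0) = 0. By first-step analysis:
h($1) = 0.2·0 + 0.35·h($1) + 0.2·h($2) + 0.25·1
h($2) = 0.3·0 + 0.4·h($1) + 0.15·h($2) + 0.15·1
Solving: h($1) = 0.5132, h($2) = 0.4180.
Starting from $1, the probability is 0.5132.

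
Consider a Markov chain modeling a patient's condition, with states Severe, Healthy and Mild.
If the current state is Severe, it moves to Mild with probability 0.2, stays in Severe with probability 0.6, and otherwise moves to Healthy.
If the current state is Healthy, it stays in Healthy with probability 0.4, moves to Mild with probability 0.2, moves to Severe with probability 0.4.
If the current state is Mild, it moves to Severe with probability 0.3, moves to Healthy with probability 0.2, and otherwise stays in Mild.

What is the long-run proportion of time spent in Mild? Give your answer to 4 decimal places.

Let the stationary distribution be π with π = πP and π_1 + π_2 + π_3 = 1.
π_1 = 0.6·π_1 + 0.4·π_2 + 0.3·π_3
π_2 = 0.2·π_1 + 0.4·π_2 + 0.2·π_3
Solving with the normalization constraint gives π = (0.4643, 0.2500, 0.2857).
So the stationary probability of Mild is 0.2857.

0.2857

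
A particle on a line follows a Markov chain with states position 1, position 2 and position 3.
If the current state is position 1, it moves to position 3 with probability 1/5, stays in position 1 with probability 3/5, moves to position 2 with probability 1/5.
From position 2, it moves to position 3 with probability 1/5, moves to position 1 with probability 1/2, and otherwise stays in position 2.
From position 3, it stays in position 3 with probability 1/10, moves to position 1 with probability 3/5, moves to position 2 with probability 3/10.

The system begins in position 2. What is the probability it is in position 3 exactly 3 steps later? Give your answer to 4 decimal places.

0.1820

Propagate the distribution vector 3 steps from position 2.
After 0 steps: (0.0000, 1.0000, 0.0000)
After 1 step: (0.5000, 0.3000, 0.2000)
After 2 steps: (0.5700, 0.2500, 0.1800)
After 3 steps: (0.5750, 0.2430, 0.1820)
P(in position 3 after 3 steps) = 0.1820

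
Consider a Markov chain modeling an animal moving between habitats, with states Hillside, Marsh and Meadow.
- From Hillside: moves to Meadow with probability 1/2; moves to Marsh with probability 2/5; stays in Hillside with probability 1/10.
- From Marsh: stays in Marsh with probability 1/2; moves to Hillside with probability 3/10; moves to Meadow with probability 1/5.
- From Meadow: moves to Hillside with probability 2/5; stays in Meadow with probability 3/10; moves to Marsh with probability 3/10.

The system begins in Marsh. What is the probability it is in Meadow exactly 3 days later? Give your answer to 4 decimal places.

Propagate the distribution vector 3 days from Marsh.
After 0 days: (0.0000, 1.0000, 0.0000)
After 1 day: (0.3000, 0.5000, 0.2000)
After 2 days: (0.2600, 0.4300, 0.3100)
After 3 days: (0.2790, 0.4120, 0.3090)
P(in Meadow after 3 days) = 0.3090

0.3090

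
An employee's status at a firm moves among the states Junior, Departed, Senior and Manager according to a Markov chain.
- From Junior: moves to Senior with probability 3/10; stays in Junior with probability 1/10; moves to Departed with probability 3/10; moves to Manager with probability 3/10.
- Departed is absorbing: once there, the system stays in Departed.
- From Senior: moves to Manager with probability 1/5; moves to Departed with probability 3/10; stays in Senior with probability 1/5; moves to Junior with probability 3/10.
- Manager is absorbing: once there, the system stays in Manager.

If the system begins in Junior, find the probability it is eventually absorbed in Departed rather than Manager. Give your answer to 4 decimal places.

0.5238

Let h(s) be the probability of absorption at Departed starting from transient state s. Then h(Departed) = 1 and h(Manager) = 0. By first-step analysis:
h(Junior) = 0.1·h(Junior) + 0.3·1 + 0.3·h(Senior) + 0.3·0
h(Senior) = 0.3·h(Junior) + 0.3·1 + 0.2·h(Senior) + 0.2·0
Solving: h(Junior) = 0.5238, h(Senior) = 0.5714.
Starting from Junior, the probability is 0.5238.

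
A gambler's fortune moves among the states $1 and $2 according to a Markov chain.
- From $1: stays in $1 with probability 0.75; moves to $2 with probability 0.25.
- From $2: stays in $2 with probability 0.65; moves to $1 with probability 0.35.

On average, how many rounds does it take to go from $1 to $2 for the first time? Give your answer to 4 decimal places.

4.0000

Let t(s) be the expected number of rounds to first reach $2 from state s, with t($2) = 0. Conditioning on the first round:
t($1) = 1 + 0.75·t($1)
Solving: t($1) = 4.0000.
Expected rounds from $1 to $2: 4.0000.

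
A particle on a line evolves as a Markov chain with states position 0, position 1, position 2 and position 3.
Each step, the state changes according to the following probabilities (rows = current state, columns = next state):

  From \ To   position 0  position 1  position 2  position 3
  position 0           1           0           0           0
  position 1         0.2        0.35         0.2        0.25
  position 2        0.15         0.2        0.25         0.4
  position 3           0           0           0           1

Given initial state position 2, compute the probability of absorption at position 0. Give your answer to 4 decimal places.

Let h(s) be the probability of absorption at position 0 starting from transient state s. Then h(position 0) = 1 and h(position 3) = 0. By first-step analysis:
h(position 1) = 0.2·1 + 0.35·h(position 1) + 0.2·h(position 2) + 0.25·0
h(position 2) = 0.15·1 + 0.2·h(position 1) + 0.25·h(position 2) + 0.4·0
Solving: h(position 1) = 0.4022, h(position 2) = 0.3073.
Starting from position 2, the probability is 0.3073.

0.3073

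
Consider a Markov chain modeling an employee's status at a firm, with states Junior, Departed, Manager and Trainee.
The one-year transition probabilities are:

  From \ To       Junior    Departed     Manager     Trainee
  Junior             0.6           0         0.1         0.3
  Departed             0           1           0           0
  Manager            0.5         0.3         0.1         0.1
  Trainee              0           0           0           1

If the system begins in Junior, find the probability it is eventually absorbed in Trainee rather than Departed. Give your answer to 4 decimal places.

Let h(s) be the probability of absorption at Trainee starting from transient state s. Then h(Trainee) = 1 and h(Departed) = 0. By first-step analysis:
h(Junior) = 0.6·h(Junior) + 0.1·h(Manager) + 0.3·1
h(Manager) = 0.5·h(Junior) + 0.3·0 + 0.1·h(Manager) + 0.1·1
Solving: h(Junior) = 0.9032, h(Manager) = 0.6129.
Starting from Junior, the probability is 0.9032.

0.9032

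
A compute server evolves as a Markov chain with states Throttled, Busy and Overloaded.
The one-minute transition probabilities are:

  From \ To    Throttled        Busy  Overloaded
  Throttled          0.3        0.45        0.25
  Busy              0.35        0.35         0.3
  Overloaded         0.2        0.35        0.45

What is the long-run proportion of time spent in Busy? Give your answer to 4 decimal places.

0.3785

Let the stationary distribution be π with π = πP and π_1 + π_2 + π_3 = 1.
π_1 = 0.3·π_1 + 0.35·π_2 + 0.2·π_3
π_2 = 0.45·π_1 + 0.35·π_2 + 0.35·π_3
Solving with the normalization constraint gives π = (0.2853, 0.3785, 0.3362).
So the stationary probability of Busy is 0.3785.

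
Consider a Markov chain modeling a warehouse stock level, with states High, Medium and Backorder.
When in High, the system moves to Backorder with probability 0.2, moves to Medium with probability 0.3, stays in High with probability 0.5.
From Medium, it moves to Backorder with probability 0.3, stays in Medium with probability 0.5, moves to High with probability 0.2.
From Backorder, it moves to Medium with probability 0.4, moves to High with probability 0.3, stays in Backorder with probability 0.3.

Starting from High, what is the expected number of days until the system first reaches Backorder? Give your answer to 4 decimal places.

4.2105

Let t(s) be the expected number of days to first reach Backorder from state s, with t(Backorder) = 0. Conditioning on the first day:
t(High) = 1 + 0.5·t(High) + 0.3·t(Medium)
t(Medium) = 1 + 0.2·t(High) + 0.5·t(Medium)
Solving: t(High) = 4.2105, t(Medium) = 3.6842.
Expected days from High to Backorder: 4.2105.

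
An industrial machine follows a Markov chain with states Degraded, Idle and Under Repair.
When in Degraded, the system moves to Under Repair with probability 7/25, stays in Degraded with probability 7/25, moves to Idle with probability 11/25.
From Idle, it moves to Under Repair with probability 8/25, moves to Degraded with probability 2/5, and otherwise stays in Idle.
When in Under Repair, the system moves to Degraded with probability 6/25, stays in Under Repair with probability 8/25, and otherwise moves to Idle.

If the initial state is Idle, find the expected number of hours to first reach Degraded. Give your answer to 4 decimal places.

Let t(s) be the expected number of hours to first reach Degraded from state s, with t(Degraded) = 0. Conditioning on the first hour:
t(Idle) = 1 + 0.28·t(Idle) + 0.32·t(Under Repair)
t(Under Repair) = 1 + 0.44·t(Idle) + 0.32·t(Under Repair)
Solving: t(Idle) = 2.8670, t(Under Repair) = 3.3257.
Expected hours from Idle to Degraded: 2.8670.

2.8670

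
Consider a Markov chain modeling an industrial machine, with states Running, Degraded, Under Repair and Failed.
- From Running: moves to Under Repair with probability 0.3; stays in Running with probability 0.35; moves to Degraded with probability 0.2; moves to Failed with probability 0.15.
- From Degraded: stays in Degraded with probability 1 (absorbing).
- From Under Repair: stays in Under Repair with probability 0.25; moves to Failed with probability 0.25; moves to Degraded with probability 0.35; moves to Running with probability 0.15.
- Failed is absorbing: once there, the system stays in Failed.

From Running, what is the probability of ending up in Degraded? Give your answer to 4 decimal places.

0.5763

Let h(s) be the probability of absorption at Degraded starting from transient state s. Then h(Degraded) = 1 and h(Failed) = 0. By first-step analysis:
h(Running) = 0.35·h(Running) + 0.2·1 + 0.3·h(Under Repair) + 0.15·0
h(Under Repair) = 0.15·h(Running) + 0.35·1 + 0.25·h(Under Repair) + 0.25·0
Solving: h(Running) = 0.5763, h(Under Repair) = 0.5819.
Starting from Running, the probability is 0.5763.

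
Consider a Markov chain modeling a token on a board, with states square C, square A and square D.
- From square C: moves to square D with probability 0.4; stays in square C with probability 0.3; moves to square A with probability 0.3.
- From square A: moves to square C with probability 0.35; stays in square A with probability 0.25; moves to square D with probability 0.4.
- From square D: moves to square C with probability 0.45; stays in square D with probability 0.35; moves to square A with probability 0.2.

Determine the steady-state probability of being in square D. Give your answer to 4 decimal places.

0.3810

Let the stationary distribution be π with π = πP and π_1 + π_2 + π_3 = 1.
π_1 = 0.3·π_1 + 0.35·π_2 + 0.45·π_3
π_2 = 0.3·π_1 + 0.25·π_2 + 0.2·π_3
Solving with the normalization constraint gives π = (0.3696, 0.2494, 0.3810).
So the stationary probability of square D is 0.3810.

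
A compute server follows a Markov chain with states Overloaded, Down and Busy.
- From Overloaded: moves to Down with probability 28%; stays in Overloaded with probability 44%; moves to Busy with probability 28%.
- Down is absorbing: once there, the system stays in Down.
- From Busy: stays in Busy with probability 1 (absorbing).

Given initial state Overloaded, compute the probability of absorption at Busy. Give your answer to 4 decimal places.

Let h(s) be the probability of absorption at Busy starting from transient state s. Then h(Busy) = 1 and h(Down) = 0. By first-step analysis:
h(Overloaded) = 0.44·h(Overloaded) + 0.28·0 + 0.28·1
Solving: h(Overloaded) = 0.5000.
Starting from Overloaded, the probability is 0.5000.

0.5000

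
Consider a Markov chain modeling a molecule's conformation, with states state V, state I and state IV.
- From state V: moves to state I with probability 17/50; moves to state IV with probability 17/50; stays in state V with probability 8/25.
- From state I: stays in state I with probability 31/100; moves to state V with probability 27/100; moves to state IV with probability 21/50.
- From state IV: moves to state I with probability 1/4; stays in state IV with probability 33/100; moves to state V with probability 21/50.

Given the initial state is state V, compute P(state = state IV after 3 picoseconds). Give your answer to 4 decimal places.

Propagate the distribution vector 3 picoseconds from state V.
After 0 picoseconds: (1.0000, 0.0000, 0.0000)
After 1 picosecond: (0.3200, 0.3400, 0.3400)
After 2 picoseconds: (0.3370, 0.2992, 0.3638)
After 3 picoseconds: (0.3414, 0.2983, 0.3603)
P(in state IV after 3 picoseconds) = 0.3603

0.3603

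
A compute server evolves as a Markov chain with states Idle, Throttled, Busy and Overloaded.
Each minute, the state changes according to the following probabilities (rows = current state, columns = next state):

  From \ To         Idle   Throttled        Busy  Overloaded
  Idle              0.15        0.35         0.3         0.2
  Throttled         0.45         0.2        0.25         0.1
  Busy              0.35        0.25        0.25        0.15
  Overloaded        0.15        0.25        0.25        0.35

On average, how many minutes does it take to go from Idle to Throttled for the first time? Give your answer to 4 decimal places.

3.3271

Let t(s) be the expected number of minutes to first reach Throttled from state s, with t(Throttled) = 0. Conditioning on the first minute:
t(Idle) = 1 + 0.15·t(Idle) + 0.3·t(Busy) + 0.2·t(Overloaded)
t(Busy) = 1 + 0.35·t(Idle) + 0.25·t(Busy) + 0.15·t(Overloaded)
t(Overloaded) = 1 + 0.15·t(Idle) + 0.25·t(Busy) + 0.35·t(Overloaded)
Solving: t(Idle) = 3.3271, t(Busy) = 3.6262, t(Overloaded) = 3.7009.
Expected minutes from Idle to Throttled: 3.3271.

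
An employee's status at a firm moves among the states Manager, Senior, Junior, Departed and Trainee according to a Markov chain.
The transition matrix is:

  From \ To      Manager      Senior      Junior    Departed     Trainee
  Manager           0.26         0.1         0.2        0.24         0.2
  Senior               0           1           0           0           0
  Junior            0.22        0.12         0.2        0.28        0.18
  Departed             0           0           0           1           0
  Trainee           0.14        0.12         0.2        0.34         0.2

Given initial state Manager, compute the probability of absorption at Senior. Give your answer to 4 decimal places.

0.2874

Let h(s) be the probability of absorption at Senior starting from transient state s. Then h(Senior) = 1 and h(Departed) = 0. By first-step analysis:
h(Manager) = 0.26·h(Manager) + 0.1·1 + 0.2·h(Junior) + 0.24·0 + 0.2·h(Trainee)
h(Junior) = 0.22·h(Manager) + 0.12·1 + 0.2·h(Junior) + 0.28·0 + 0.18·h(Trainee)
h(Trainee) = 0.14·h(Manager) + 0.12·1 + 0.2·h(Junior) + 0.34·0 + 0.2·h(Trainee)
Solving: h(Manager) = 0.2874, h(Junior) = 0.2904, h(Trainee) = 0.2729.
Starting from Manager, the probability is 0.2874.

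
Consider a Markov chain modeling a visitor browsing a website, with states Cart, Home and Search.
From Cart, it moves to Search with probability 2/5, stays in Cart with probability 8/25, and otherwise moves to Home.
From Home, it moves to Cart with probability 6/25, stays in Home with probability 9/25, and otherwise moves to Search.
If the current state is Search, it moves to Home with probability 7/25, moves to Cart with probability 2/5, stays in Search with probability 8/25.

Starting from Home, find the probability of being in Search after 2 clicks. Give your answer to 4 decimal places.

0.3680

Sum over the intermediate state after 1 click:
P = P(Home→Cart)·P(Cart→Search) + P(Home→Home)·P(Home→Search) + P(Home→Search)·P(Search→Search)
  = 0.24×0.4 + 0.36×0.4 + 0.4×0.32
  = 0.0960 + 0.1440 + 0.1280 = 0.3680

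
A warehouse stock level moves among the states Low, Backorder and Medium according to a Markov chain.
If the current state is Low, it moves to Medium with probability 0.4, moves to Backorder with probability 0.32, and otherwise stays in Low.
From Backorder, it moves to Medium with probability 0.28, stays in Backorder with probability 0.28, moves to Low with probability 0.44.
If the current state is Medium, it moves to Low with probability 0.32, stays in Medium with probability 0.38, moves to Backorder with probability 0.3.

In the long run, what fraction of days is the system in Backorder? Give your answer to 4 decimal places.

Let the stationary distribution be π with π = πP and π_1 + π_2 + π_3 = 1.
π_1 = 0.28·π_1 + 0.44·π_2 + 0.32·π_3
π_2 = 0.32·π_1 + 0.28·π_2 + 0.3·π_3
Solving with the normalization constraint gives π = (0.3424, 0.3008, 0.3568).
So the stationary probability of Backorder is 0.3008.

0.3008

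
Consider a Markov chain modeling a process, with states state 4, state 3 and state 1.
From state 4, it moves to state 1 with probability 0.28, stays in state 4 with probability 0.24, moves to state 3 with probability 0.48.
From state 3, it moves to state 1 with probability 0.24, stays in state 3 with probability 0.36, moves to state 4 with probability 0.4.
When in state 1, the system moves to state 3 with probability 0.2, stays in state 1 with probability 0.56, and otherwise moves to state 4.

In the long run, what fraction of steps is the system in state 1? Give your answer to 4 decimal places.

Let the stationary distribution be π with π = πP and π_1 + π_2 + π_3 = 1.
π_1 = 0.24·π_1 + 0.4·π_2 + 0.24·π_3
π_2 = 0.48·π_1 + 0.36·π_2 + 0.2·π_3
Solving with the normalization constraint gives π = (0.2938, 0.3360, 0.3702).
So the stationary probability of state 1 is 0.3702.

0.3702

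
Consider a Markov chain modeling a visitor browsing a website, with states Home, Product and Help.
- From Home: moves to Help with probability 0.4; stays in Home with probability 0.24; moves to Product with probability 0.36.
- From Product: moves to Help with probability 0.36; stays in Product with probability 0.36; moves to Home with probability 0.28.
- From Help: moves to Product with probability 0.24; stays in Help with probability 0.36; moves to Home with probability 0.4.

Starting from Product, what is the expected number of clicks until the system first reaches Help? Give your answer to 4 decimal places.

Let t(s) be the expected number of clicks to first reach Help from state s, with t(Help) = 0. Conditioning on the first click:
t(Home) = 1 + 0.24·t(Home) + 0.36·t(Product)
t(Product) = 1 + 0.28·t(Home) + 0.36·t(Product)
Solving: t(Home) = 2.5934, t(Product) = 2.6971.
Expected clicks from Product to Help: 2.6971.

2.6971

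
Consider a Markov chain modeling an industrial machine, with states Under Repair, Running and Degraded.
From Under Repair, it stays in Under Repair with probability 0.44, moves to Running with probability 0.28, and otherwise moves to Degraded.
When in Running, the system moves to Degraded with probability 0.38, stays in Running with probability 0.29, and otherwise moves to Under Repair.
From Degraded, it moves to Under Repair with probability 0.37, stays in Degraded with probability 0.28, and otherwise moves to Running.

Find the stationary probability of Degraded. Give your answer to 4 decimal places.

0.3105

Let the stationary distribution be π with π = πP and π_1 + π_2 + π_3 = 1.
π_1 = 0.44·π_1 + 0.33·π_2 + 0.37·π_3
π_2 = 0.28·π_1 + 0.29·π_2 + 0.35·π_3
Solving with the normalization constraint gives π = (0.3847, 0.3048, 0.3105).
So the stationary probability of Degraded is 0.3105.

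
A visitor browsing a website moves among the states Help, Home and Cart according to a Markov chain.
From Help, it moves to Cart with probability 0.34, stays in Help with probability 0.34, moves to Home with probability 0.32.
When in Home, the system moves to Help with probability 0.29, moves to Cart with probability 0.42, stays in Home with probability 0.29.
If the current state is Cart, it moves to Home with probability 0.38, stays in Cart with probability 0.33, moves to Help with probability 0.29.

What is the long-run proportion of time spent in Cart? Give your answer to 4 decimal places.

Let the stationary distribution be π with π = πP and π_1 + π_2 + π_3 = 1.
π_1 = 0.34·π_1 + 0.29·π_2 + 0.29·π_3
π_2 = 0.32·π_1 + 0.29·π_2 + 0.38·π_3
Solving with the normalization constraint gives π = (0.3053, 0.3318, 0.3629).
So the stationary probability of Cart is 0.3629.

0.3629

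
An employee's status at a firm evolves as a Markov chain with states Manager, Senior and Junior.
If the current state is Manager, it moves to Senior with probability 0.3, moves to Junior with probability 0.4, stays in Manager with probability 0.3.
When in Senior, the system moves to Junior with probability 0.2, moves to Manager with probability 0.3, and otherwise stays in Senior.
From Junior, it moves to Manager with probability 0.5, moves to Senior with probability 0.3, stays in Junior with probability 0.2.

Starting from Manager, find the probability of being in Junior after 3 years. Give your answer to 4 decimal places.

0.2760

Propagate the distribution vector 3 years from Manager.
After 0 years: (1.0000, 0.0000, 0.0000)
After 1 year: (0.3000, 0.3000, 0.4000)
After 2 years: (0.3800, 0.3600, 0.2600)
After 3 years: (0.3520, 0.3720, 0.2760)
P(in Junior after 3 years) = 0.2760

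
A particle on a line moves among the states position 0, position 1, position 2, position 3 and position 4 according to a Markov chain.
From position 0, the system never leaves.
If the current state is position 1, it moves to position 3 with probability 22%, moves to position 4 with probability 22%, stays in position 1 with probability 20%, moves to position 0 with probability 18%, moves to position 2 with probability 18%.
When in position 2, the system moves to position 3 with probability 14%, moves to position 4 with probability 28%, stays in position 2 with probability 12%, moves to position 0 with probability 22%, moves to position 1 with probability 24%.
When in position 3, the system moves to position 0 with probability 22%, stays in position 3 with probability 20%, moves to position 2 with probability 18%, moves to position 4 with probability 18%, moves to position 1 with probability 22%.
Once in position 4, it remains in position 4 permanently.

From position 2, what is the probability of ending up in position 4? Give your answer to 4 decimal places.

0.5419

Let h(s) be the probability of absorption at position 4 starting from transient state s. Then h(position 4) = 1 and h(position 0) = 0. By first-step analysis:
h(position 1) = 0.18·0 + 0.2·h(position 1) + 0.18·h(position 2) + 0.22·h(position 3) + 0.22·1
h(position 2) = 0.22·0 + 0.24·h(position 1) + 0.12·h(position 2) + 0.14·h(position 3) + 0.28·1
h(position 3) = 0.22·0 + 0.22·h(position 1) + 0.18·h(position 2) + 0.2·h(position 3) + 0.18·1
Solving: h(position 1) = 0.5326, h(position 2) = 0.5419, h(position 3) = 0.4934.
Starting from position 2, the probability is 0.5419.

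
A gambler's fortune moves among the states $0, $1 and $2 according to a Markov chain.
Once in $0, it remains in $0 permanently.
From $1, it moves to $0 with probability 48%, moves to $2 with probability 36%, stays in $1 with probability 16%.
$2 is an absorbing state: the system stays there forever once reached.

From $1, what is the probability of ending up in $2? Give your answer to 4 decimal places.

Let h(s) be the probability of absorption at $2 starting from transient state s. Then h($2) = 1 and h($0) = 0. By first-step analysis:
h($1) = 0.48·0 + 0.16·h($1) + 0.36·1
Solving: h($1) = 0.4286.
Starting from $1, the probability is 0.4286.

0.4286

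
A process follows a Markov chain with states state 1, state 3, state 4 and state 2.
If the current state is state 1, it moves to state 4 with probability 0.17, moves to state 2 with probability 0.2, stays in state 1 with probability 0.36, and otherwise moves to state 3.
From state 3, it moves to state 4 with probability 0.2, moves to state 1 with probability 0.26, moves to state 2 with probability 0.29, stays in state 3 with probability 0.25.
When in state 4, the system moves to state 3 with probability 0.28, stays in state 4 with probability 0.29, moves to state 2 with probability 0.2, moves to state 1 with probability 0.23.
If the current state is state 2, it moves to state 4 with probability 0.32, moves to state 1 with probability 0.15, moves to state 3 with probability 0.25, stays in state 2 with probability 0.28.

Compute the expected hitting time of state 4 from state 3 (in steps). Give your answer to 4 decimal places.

Let t(s) be the expected number of steps to first reach state 4 from state s, with t(state 4) = 0. Conditioning on the first step:
t(state 1) = 1 + 0.36·t(state 1) + 0.27·t(state 3) + 0.2·t(state 2)
t(state 3) = 1 + 0.26·t(state 1) + 0.25·t(state 3) + 0.29·t(state 2)
t(state 2) = 1 + 0.15·t(state 1) + 0.25·t(state 3) + 0.28·t(state 2)
Solving: t(state 1) = 4.6681, t(state 3) = 4.4640, t(state 2) = 3.9114.
Expected steps from state 3 to state 4: 4.4640.

4.4640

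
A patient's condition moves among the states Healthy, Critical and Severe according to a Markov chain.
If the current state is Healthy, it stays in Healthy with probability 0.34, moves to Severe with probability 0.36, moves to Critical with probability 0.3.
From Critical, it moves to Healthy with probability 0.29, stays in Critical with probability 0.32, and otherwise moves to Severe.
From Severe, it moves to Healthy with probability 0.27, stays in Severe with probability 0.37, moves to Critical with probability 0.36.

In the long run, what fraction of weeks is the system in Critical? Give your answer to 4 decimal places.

Let the stationary distribution be π with π = πP and π_1 + π_2 + π_3 = 1.
π_1 = 0.34·π_1 + 0.29·π_2 + 0.27·π_3
π_2 = 0.3·π_1 + 0.32·π_2 + 0.36·π_3
Solving with the normalization constraint gives π = (0.2974, 0.3290, 0.3736).
So the stationary probability of Critical is 0.3290.

0.3290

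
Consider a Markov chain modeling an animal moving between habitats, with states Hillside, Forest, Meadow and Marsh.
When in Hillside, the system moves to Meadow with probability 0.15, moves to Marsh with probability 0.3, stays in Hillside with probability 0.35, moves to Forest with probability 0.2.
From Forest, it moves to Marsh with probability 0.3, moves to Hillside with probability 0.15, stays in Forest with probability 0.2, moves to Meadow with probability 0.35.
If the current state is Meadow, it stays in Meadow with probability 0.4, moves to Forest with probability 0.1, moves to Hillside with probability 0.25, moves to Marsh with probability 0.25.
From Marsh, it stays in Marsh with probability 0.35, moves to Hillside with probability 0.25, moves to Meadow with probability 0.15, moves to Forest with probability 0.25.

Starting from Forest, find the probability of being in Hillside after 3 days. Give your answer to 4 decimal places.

Propagate the distribution vector 3 days from Forest.
After 0 days: (0.0000, 1.0000, 0.0000, 0.0000)
After 1 day: (0.1500, 0.2000, 0.3500, 0.3000)
After 2 days: (0.2450, 0.1800, 0.2775, 0.2975)
After 3 days: (0.2565, 0.1871, 0.2554, 0.3010)
P(in Hillside after 3 days) = 0.2565

0.2565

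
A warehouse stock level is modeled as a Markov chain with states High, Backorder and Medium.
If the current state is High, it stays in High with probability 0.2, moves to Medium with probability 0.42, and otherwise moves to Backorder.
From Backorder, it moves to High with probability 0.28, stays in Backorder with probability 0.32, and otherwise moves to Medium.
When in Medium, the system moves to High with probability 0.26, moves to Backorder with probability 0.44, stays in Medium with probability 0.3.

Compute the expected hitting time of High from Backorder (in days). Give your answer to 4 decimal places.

Let t(s) be the expected number of days to first reach High from state s, with t(High) = 0. Conditioning on the first day:
t(Backorder) = 1 + 0.32·t(Backorder) + 0.4·t(Medium)
t(Medium) = 1 + 0.44·t(Backorder) + 0.3·t(Medium)
Solving: t(Backorder) = 3.6667, t(Medium) = 3.7333.
Expected days from Backorder to High: 3.6667.

3.6667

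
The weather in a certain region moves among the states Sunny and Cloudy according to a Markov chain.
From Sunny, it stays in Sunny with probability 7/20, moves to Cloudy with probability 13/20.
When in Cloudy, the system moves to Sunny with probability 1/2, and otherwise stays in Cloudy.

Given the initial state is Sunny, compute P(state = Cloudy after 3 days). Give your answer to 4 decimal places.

Propagate the distribution vector 3 days from Sunny.
After 0 days: (1.0000, 0.0000)
After 1 day: (0.3500, 0.6500)
After 2 days: (0.4475, 0.5525)
After 3 days: (0.4329, 0.5671)
P(in Cloudy after 3 days) = 0.5671

0.5671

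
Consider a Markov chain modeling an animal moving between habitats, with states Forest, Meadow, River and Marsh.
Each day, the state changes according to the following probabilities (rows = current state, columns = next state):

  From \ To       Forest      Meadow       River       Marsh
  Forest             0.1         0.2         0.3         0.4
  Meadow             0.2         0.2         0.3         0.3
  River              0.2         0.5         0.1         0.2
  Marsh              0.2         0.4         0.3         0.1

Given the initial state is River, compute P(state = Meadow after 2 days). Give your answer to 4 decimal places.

Propagate the distribution vector 2 days from River.
After 0 days: (0.0000, 0.0000, 1.0000, 0.0000)
After 1 day: (0.2000, 0.5000, 0.1000, 0.2000)
After 2 days: (0.1800, 0.2700, 0.2800, 0.2700)
P(in Meadow after 2 days) = 0.2700

0.2700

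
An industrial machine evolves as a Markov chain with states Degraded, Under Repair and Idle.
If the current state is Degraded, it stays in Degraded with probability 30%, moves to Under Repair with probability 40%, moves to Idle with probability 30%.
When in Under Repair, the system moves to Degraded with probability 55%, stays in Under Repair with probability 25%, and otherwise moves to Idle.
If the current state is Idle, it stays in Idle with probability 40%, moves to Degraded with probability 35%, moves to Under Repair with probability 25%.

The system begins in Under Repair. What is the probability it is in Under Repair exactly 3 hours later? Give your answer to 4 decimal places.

Propagate the distribution vector 3 hours from Under Repair.
After 0 hours: (0.0000, 1.0000, 0.0000)
After 1 hour: (0.5500, 0.2500, 0.2000)
After 2 hours: (0.3725, 0.3325, 0.2950)
After 3 hours: (0.3979, 0.3059, 0.2963)
P(in Under Repair after 3 hours) = 0.3059

0.3059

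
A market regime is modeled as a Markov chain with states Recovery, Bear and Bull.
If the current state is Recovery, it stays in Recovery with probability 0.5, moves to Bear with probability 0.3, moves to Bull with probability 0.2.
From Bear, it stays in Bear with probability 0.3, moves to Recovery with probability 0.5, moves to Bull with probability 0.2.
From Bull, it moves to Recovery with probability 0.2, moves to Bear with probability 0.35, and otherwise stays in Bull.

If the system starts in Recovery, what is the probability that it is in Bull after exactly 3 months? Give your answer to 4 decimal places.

0.2625

Propagate the distribution vector 3 months from Recovery.
After 0 months: (1.0000, 0.0000, 0.0000)
After 1 month: (0.5000, 0.3000, 0.2000)
After 2 months: (0.4400, 0.3100, 0.2500)
After 3 months: (0.4250, 0.3125, 0.2625)
P(in Bull after 3 months) = 0.2625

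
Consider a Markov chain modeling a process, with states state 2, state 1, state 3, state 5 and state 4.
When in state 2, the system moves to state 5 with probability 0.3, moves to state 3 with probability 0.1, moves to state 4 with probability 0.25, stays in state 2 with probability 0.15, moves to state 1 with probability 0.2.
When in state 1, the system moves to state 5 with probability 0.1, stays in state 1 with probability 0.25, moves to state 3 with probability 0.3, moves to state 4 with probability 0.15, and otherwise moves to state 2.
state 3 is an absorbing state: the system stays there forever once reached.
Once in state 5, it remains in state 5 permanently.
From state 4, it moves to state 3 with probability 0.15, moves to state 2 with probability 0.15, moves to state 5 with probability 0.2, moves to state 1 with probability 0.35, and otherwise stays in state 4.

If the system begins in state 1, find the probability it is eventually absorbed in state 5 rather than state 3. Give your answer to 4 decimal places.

0.3915

Let h(s) be the probability of absorption at state 5 starting from transient state s. Then h(state 5) = 1 and h(state 3) = 0. By first-step analysis:
h(state 2) = 0.15·h(state 2) + 0.2·h(state 1) + 0.1·0 + 0.3·1 + 0.25·h(state 4)
h(state 1) = 0.2·h(state 2) + 0.25·h(state 1) + 0.3·0 + 0.1·1 + 0.15·h(state 4)
h(state 4) = 0.15·h(state 2) + 0.35·h(state 1) + 0.15·0 + 0.2·1 + 0.15·h(state 4)
Solving: h(state 2) = 0.5924, h(state 1) = 0.3915, h(state 4) = 0.5011.
Starting from state 1, the probability is 0.3915.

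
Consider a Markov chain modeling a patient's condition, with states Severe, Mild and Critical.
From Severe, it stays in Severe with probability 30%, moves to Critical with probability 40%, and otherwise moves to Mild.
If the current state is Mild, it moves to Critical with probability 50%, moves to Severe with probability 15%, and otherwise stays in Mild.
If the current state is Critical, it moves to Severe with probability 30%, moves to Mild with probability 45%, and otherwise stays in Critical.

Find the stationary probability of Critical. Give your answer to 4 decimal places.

0.3805

Let the stationary distribution be π with π = πP and π_1 + π_2 + π_3 = 1.
π_1 = 0.3·π_1 + 0.15·π_2 + 0.3·π_3
π_2 = 0.3·π_1 + 0.35·π_2 + 0.45·π_3
Solving with the normalization constraint gives π = (0.2436, 0.3759, 0.3805).
So the stationary probability of Critical is 0.3805.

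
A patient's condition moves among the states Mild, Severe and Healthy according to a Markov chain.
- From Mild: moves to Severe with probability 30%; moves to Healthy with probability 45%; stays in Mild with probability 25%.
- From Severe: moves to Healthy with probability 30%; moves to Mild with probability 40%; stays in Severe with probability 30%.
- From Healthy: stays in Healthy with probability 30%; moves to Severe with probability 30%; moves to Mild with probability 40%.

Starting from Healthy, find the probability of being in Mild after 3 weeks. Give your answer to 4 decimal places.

0.3490

Propagate the distribution vector 3 weeks from Healthy.
After 0 weeks: (0.0000, 0.0000, 1.0000)
After 1 week: (0.4000, 0.3000, 0.3000)
After 2 weeks: (0.3400, 0.3000, 0.3600)
After 3 weeks: (0.3490, 0.3000, 0.3510)
P(in Mild after 3 weeks) = 0.3490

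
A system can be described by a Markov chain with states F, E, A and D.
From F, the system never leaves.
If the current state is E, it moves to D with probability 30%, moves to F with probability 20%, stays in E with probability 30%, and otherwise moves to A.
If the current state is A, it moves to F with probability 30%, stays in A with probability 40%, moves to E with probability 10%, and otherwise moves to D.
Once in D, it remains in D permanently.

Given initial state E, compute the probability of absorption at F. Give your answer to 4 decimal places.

Let h(s) be the probability of absorption at F starting from transient state s. Then h(F) = 1 and h(D) = 0. By first-step analysis:
h(E) = 0.2·1 + 0.3·h(E) + 0.2·h(A) + 0.3·0
h(A) = 0.3·1 + 0.1·h(E) + 0.4·h(A) + 0.2·0
Solving: h(E) = 0.4500, h(A) = 0.5750.
Starting from E, the probability is 0.4500.

0.4500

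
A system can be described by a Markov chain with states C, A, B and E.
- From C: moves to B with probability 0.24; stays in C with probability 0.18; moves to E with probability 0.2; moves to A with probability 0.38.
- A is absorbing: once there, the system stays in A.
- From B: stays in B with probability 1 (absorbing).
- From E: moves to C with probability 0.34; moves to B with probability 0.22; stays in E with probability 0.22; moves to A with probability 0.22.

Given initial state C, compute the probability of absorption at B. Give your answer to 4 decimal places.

Let h(s) be the probability of absorption at B starting from transient state s. Then h(B) = 1 and h(A) = 0. By first-step analysis:
h(C) = 0.18·h(C) + 0.38·0 + 0.24·1 + 0.2·h(E)
h(E) = 0.34·h(C) + 0.22·0 + 0.22·1 + 0.22·h(E)
Solving: h(C) = 0.4045, h(E) = 0.4584.
Starting from C, the probability is 0.4045.

0.4045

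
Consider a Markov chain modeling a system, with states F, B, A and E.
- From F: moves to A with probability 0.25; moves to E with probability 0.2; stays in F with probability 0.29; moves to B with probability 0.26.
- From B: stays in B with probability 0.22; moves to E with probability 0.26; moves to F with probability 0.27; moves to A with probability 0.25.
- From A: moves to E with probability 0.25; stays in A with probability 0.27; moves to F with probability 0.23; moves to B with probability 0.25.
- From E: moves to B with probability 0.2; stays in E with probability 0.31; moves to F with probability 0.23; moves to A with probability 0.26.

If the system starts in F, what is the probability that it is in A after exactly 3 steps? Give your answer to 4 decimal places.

Propagate the distribution vector 3 steps from F.
After 0 steps: (1.0000, 0.0000, 0.0000, 0.0000)
After 1 step: (0.2900, 0.2600, 0.2500, 0.2000)
After 2 steps: (0.2578, 0.2351, 0.2570, 0.2501)
After 3 steps: (0.2549, 0.2330, 0.2576, 0.2545)
P(in A after 3 steps) = 0.2576

0.2576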